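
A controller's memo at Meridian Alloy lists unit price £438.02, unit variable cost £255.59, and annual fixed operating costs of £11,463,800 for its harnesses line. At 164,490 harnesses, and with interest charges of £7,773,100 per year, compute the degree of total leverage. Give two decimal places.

Contribution at this volume is 164,490 × £182.43 = £30,007,910.70.
Subtracting fixed costs: EBIT = £30,007,910.70 − £11,463,800 = £18,544,110.70. Interest = £7,773,100.00.
DOL = £30,007,910.70 ÷ £18,544,110.70 = 1.6182; DFL = £18,544,110.70 ÷ £10,771,010.70 = 1.7217.
Combined leverage = 1.6182 × 1.7217 = 2.7861.

2.79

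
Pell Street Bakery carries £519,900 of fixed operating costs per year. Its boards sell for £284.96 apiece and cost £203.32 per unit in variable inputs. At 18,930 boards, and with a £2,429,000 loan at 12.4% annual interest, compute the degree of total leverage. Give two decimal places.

At 18,930 units, contribution = 18,930 × £81.64 = £1,545,445.20.
Operating income = contribution − fixed costs = £1,545,445.20 − £519,900 = £1,025,545.20. Interest = £301,196.00.
DOL = £1,545,445.20 ÷ £1,025,545.20 = 1.5069; DFL = £1,025,545.20 ÷ £724,349.20 = 1.4158.
DCL = DOL × DFL = 1.5069 × 1.4158 = 2.1335.

2.13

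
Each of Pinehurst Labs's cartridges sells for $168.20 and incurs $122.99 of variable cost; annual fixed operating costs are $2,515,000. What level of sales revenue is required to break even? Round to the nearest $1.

CM per unit = $168.20 − $122.99 = $45.21; CM ratio = $45.21 / $168.20 = 0.2688.
Break-even revenue = fixed costs × price ÷ CM = $2,515,000 × $168.20 ÷ $45.21 = $9,356,846.

$9,356,846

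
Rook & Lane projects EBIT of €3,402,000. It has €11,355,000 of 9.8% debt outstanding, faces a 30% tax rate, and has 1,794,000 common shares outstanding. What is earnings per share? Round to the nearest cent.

€0.89

Interest = €1,112,790.00, so EBT = €3,402,000 − €1,112,790.00 = €2,289,210.00.
Net income = €2,289,210.00 × (1 − 0.30) = €1,602,447.00.
Per share: €1,602,447.00 / 1,794,000 shares = €0.89.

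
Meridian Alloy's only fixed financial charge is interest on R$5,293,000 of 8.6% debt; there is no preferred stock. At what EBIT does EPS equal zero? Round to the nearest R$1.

R$455,198

Annual interest = 8.6% × R$5,293,000 = R$455,198.00.
With no preferred dividends, EPS = 0 when EBIT exactly covers interest, so the financial break-even EBIT is R$455,198.00.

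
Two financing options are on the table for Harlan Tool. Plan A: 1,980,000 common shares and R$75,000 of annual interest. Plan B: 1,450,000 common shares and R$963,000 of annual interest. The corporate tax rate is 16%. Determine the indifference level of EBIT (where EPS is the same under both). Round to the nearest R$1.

R$3,392,434

Set EPS_A = EPS_B: (EBIT − R$75,000)(1 − 0.16) ÷ 1,980,000 = (EBIT − R$963,000)(1 − 0.16) ÷ 1,450,000.
The (1 − t) factor cancels: (EBIT − 75,000) × 1,450,000 = (EBIT − 963,000) × 1,980,000.
EBIT × (1,980,000 − 1,450,000) = 963,000 × 1,980,000 − 75,000 × 1,450,000 = 1,797,990,000,000, so EBIT = 1,797,990,000,000 ÷ 530,000 = 3,392,433.96.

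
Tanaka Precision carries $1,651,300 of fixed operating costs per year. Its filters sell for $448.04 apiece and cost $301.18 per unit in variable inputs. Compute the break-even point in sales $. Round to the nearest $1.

CM per unit = $448.04 − $301.18 = $146.86; CM ratio = $146.86 / $448.04 = 0.3278.
Break-even revenue = fixed costs × price ÷ CM = $1,651,300 × $448.04 ÷ $146.86 = $5,037,781.

$5,037,781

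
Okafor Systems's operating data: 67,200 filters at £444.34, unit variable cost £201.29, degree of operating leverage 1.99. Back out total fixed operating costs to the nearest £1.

At 67,200 units, contribution = 67,200 × £243.05 = £16,332,960.00.
Since DOL = CM ÷ EBIT, EBIT = £16,332,960.00 ÷ 1.99 = £8,207,517.59.
Fixed costs = CM − EBIT = £16,332,960.00 − £8,207,517.59 = £8,125,442.

£8,125,442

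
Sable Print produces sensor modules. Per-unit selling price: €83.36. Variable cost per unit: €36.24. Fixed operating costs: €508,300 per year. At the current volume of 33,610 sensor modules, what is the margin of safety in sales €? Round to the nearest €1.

Each unit contributes €83.36 − €36.24 = €47.12. Break-even units = €508,300 ÷ €47.12 = 10,787.35; break-even revenue = 10,787.35 × €83.36 = €899,233.62.
Actual sales revenue = 33,610 × €83.36 = €2,801,729.60.
Margin of safety = €2,801,729.60 − €899,233.62 = €1,902,496.

€1,902,496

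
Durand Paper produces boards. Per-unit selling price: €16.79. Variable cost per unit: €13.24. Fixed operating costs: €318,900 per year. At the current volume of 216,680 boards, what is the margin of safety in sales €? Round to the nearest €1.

€2,129,795

Contribution margin per unit = €16.79 − €13.24 = €3.55. Break-even units = €318,900 ÷ €3.55 = 89,830.99; break-even revenue = 89,830.99 × €16.79 = €1,508,262.25.
Actual sales revenue = 216,680 × €16.79 = €3,638,057.20.
Margin of safety = €3,638,057.20 − €1,508,262.25 = €2,129,795.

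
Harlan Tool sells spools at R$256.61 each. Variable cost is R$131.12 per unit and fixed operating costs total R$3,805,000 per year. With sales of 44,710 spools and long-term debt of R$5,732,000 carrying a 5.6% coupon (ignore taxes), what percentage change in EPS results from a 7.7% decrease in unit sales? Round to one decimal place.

Contribution at this volume is 44,710 × R$125.49 = R$5,610,657.90.
EBIT = R$5,610,657.90 − R$3,805,000 = R$1,805,657.90.
Interest = R$320,992.00, so EBIT − I = R$1,484,665.90.
DCL = total CM / (EBIT − I) = R$5,610,657.90 / R$1,484,665.90 = 3.7791.
EPS therefore changes by 3.7791 × (-7.7%) = -29.1%.

-29.1%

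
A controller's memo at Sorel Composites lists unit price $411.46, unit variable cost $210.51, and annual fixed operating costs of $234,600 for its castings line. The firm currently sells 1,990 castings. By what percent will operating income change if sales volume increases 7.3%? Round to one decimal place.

At 1,990 units, contribution = 1,990 × $200.95 = $399,890.50.
Subtracting fixed costs: EBIT = $399,890.50 − $234,600 = $165,290.50.
So DOL = total CM / EBIT = $399,890.50 / $165,290.50 = 2.4193.
Operating income changes by 2.4193 × +7.3% = +17.7%.

+17.7%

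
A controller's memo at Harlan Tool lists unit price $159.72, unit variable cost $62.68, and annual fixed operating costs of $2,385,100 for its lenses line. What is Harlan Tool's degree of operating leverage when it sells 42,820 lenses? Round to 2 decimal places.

2.35

Total contribution margin = 42,820 × $97.04 = $4,155,252.80.
Subtracting fixed costs: EBIT = $4,155,252.80 − $2,385,100 = $1,770,152.80.
DOL = contribution ÷ EBIT = $4,155,252.80 ÷ $1,770,152.80 = 2.3474.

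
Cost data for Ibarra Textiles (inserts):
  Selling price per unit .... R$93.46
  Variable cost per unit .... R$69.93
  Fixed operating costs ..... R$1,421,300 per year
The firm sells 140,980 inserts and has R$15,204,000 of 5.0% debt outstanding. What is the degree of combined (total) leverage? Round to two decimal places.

Contribution at this volume is 140,980 × R$23.53 = R$3,317,259.40.
Subtracting fixed costs: EBIT = R$3,317,259.40 − R$1,421,300 = R$1,895,959.40. Interest = R$760,200.00, so EBIT − I = R$1,135,759.40.
Degree of total leverage = total CM / (EBIT − interest) = R$3,317,259.40 / R$1,135,759.40 = 2.9207.

2.92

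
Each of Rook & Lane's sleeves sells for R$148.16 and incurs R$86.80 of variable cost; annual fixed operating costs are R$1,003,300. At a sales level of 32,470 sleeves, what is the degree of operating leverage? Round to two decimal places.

Contribution at this volume is 32,470 × R$61.36 = R$1,992,359.20.
Subtracting fixed costs: EBIT = R$1,992,359.20 − R$1,003,300 = R$989,059.20.
Degree of operating leverage = R$1,992,359.20 / R$989,059.20 = 2.0144.

2.01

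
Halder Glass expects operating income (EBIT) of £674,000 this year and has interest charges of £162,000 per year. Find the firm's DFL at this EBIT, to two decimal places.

Interest = £162,000.00.
DFL = EBIT ÷ (EBIT − I) = £674,000 ÷ (£674,000 − £162,000.00) = £674,000 ÷ £512,000.00 = 1.3164.

1.32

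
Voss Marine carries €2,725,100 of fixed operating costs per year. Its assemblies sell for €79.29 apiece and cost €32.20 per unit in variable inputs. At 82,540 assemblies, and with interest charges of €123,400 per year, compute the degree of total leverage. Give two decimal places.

3.74

Contribution at this volume is 82,540 × €47.09 = €3,886,808.60.
Subtracting fixed costs: EBIT = €3,886,808.60 − €2,725,100 = €1,161,708.60. Interest = €123,400.00.
DOL = €3,886,808.60 ÷ €1,161,708.60 = 3.3458; DFL = €1,161,708.60 ÷ €1,038,308.60 = 1.1188.
DCL = DOL × DFL = 3.3458 × 1.1188 = 3.7433.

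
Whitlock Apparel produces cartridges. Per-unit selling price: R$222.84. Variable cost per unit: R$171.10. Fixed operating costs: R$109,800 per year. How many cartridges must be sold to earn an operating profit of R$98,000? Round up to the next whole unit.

Contribution margin per unit = R$222.84 − R$171.10 = R$51.74.
Required volume = (fixed costs + target profit) ÷ CM = (R$109,800 + R$98,000) ÷ R$51.74 = 4,016.24, so 4,017 cartridges.

4,017 cartridges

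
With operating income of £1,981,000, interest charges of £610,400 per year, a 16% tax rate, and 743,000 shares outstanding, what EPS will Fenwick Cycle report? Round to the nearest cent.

Interest = £610,400.00, so EBT = £1,981,000 − £610,400.00 = £1,370,600.00.
Net income = £1,370,600.00 × (1 − 0.16) = £1,151,304.00.
EPS = £1,151,304.00 ÷ 743,000 = £1.55.

£1.55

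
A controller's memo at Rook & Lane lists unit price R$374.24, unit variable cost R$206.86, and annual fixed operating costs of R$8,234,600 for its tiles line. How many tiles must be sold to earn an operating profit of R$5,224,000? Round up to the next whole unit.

Unit CM = price − variable cost = R$374.24 − R$206.86 = R$167.38.
Need Q such that Q × R$167.38 − R$8,234,600 = R$5,224,000, i.e. Q = R$13,458,600 / R$167.38 = 80,407.46 → 80,408.

80,408 tiles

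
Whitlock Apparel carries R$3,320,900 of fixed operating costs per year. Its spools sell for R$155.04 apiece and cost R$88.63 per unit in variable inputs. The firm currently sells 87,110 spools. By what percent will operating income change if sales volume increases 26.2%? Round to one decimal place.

At 87,110 units, contribution = 87,110 × R$66.41 = R$5,784,975.10.
Subtracting fixed costs: EBIT = R$5,784,975.10 − R$3,320,900 = R$2,464,075.10.
Degree of operating leverage = R$5,784,975.10 / R$2,464,075.10 = 2.3477.
%ΔEBIT = DOL × %ΔSales = 2.3477 × +26.2% = +61.5%.

+61.5%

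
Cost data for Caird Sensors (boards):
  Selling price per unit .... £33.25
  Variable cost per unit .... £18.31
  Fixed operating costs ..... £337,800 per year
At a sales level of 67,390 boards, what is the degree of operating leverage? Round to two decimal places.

1.50

At 67,390 units, contribution = 67,390 × £14.94 = £1,006,806.60.
Subtracting fixed costs: EBIT = £1,006,806.60 − £337,800 = £669,006.60.
DOL = contribution ÷ EBIT = £1,006,806.60 ÷ £669,006.60 = 1.5049.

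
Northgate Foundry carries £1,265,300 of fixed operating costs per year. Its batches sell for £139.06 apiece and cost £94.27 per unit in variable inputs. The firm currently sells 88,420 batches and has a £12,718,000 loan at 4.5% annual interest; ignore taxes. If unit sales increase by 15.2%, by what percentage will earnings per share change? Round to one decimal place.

At 88,420 units, contribution = 88,420 × £44.79 = £3,960,331.80.
Operating income = contribution − fixed costs = £3,960,331.80 − £1,265,300 = £2,695,031.80.
After interest of £572,310.00, pre-tax earnings = £2,122,721.80.
Degree of combined leverage = contribution ÷ (EBIT − I) = £3,960,331.80 ÷ £2,122,721.80 = 1.8657.
%ΔEPS = DCL × %ΔSales = 1.8657 × +15.2% = +28.4%.

+28.4%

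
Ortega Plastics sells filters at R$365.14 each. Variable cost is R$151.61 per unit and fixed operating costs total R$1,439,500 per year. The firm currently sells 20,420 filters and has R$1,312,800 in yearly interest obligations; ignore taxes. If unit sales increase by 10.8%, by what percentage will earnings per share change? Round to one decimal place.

+29.3%

Total contribution margin = 20,420 × R$213.53 = R$4,360,282.60.
Subtracting fixed costs: EBIT = R$4,360,282.60 − R$1,439,500 = R$2,920,782.60.
Interest = R$1,312,800.00, so EBIT − I = R$1,607,982.60.
DCL = total CM / (EBIT − I) = R$4,360,282.60 / R$1,607,982.60 = 2.7116.
EPS therefore changes by 2.7116 × (+10.8%) = +29.3%.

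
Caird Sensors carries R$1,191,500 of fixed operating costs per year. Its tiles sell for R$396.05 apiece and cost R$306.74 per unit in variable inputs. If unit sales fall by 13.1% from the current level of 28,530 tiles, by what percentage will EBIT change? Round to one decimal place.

-24.6%

Contribution at this volume is 28,530 × R$89.31 = R$2,548,014.30.
EBIT = R$2,548,014.30 − R$1,191,500 = R$1,356,514.30.
Degree of operating leverage = R$2,548,014.30 / R$1,356,514.30 = 1.8784.
Operating income changes by 1.8784 × -13.1% = -24.6%.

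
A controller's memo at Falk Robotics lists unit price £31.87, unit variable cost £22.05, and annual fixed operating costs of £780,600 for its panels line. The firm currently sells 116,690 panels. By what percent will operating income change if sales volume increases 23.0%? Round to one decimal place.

+72.1%

Contribution at this volume is 116,690 × £9.82 = £1,145,895.80.
Operating income = contribution − fixed costs = £1,145,895.80 − £780,600 = £365,295.80.
Degree of operating leverage = £1,145,895.80 / £365,295.80 = 3.1369.
Operating income changes by 3.1369 × +23.0% = +72.1%.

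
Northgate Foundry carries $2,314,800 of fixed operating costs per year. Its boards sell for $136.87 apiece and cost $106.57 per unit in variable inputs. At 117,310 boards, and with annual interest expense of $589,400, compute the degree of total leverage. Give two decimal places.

5.47

At 117,310 units, contribution = 117,310 × $30.30 = $3,554,493.00.
EBIT = $3,554,493.00 − $2,314,800 = $1,239,693.00. Interest = $589,400.00, so EBIT − I = $650,293.00.
DCL = contribution ÷ (EBIT − I) = $3,554,493.00 ÷ $650,293.00 = 5.4660.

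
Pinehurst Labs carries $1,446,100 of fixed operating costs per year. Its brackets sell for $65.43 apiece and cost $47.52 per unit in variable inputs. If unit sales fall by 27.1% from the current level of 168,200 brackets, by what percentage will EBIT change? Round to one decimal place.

-52.1%

Total contribution margin = 168,200 × $17.91 = $3,012,462.00.
Operating income = contribution − fixed costs = $3,012,462.00 − $1,446,100 = $1,566,362.00.
DOL = contribution ÷ EBIT = $3,012,462.00 ÷ $1,566,362.00 = 1.9232.
Operating income changes by 1.9232 × -27.1% = -52.1%.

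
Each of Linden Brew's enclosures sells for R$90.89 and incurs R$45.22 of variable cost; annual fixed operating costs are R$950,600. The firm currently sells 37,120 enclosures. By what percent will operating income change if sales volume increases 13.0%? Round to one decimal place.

At 37,120 units, contribution = 37,120 × R$45.67 = R$1,695,270.40.
EBIT = R$1,695,270.40 − R$950,600 = R$744,670.40.
So DOL = total CM / EBIT = R$1,695,270.40 / R$744,670.40 = 2.2765.
So EBIT moves 2.2765 × (+13.0%) = +29.6%.

+29.6%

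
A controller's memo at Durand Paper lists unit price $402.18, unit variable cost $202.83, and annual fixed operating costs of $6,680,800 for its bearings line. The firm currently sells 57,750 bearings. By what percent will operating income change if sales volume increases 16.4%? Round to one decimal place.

Total contribution margin = 57,750 × $199.35 = $11,512,462.50.
Subtracting fixed costs: EBIT = $11,512,462.50 − $6,680,800 = $4,831,662.50.
Degree of operating leverage = $11,512,462.50 / $4,831,662.50 = 2.3827.
%ΔEBIT = DOL × %ΔSales = 2.3827 × +16.4% = +39.1%.

+39.1%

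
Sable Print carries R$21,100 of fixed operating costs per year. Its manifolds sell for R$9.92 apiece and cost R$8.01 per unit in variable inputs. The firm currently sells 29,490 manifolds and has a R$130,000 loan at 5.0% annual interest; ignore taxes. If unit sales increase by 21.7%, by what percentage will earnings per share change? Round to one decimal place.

Total contribution margin = 29,490 × R$1.91 = R$56,325.90.
Operating income = contribution − fixed costs = R$56,325.90 − R$21,100 = R$35,225.90.
After interest of R$6,500.00, pre-tax earnings = R$28,725.90.
Degree of combined leverage = contribution ÷ (EBIT − I) = R$56,325.90 ÷ R$28,725.90 = 1.9608.
%ΔEPS = DCL × %ΔSales = 1.9608 × +21.7% = +42.5%.

+42.5%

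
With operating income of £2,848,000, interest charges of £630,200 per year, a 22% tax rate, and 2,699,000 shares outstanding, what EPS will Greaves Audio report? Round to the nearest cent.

£0.64

Pre-tax income = £2,848,000 − £630,200.00 = £2,217,800.00.
After tax at 22%: net income = £2,217,800.00 × 0.78 = £1,729,884.00.
EPS = £1,729,884.00 ÷ 2,699,000 = £0.64.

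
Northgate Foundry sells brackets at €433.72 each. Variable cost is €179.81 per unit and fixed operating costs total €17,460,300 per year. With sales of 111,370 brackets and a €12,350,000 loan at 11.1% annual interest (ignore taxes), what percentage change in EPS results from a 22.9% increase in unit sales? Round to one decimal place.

Total contribution margin = 111,370 × €253.91 = €28,277,956.70.
EBIT = €28,277,956.70 − €17,460,300 = €10,817,656.70.
After interest of €1,370,850.00, pre-tax earnings = €9,446,806.70.
Degree of combined leverage = contribution ÷ (EBIT − I) = €28,277,956.70 ÷ €9,446,806.70 = 2.9934.
%ΔEPS = DCL × %ΔSales = 2.9934 × +22.9% = +68.5%.

+68.5%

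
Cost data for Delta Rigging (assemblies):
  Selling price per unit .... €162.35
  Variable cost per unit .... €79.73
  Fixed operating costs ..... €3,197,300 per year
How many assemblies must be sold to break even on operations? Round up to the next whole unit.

Each unit contributes €162.35 − €79.73 = €82.62.
Units to break even: €3,197,300 ÷ €82.62 = 38,698.86, rounded up to 38,699.

38,699 assemblies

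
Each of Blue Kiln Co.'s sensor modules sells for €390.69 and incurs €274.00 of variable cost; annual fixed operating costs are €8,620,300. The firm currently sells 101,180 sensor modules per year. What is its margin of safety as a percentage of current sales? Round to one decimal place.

Contribution margin per unit = €390.69 − €274.00 = €116.69. Break-even units = €8,620,300 ÷ €116.69 = 73,873.51; break-even revenue = 73,873.51 × €390.69 = €28,861,642.02.
Actual sales revenue = 101,180 × €390.69 = €39,530,014.20.
Margin of safety = (€39,530,014.20 − €28,861,642.02) ÷ €39,530,014.20 = 27.0%.

27.0%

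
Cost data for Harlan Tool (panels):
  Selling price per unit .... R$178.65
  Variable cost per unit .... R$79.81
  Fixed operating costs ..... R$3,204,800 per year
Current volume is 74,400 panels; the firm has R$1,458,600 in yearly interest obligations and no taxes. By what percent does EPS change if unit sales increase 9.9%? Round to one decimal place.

At 74,400 units, contribution = 74,400 × R$98.84 = R$7,353,696.00.
Subtracting fixed costs: EBIT = R$7,353,696.00 − R$3,204,800 = R$4,148,896.00.
After interest of R$1,458,600.00, pre-tax earnings = R$2,690,296.00.
DCL = total CM / (EBIT − I) = R$7,353,696.00 / R$2,690,296.00 = 2.7334.
%ΔEPS = DCL × %ΔSales = 2.7334 × +9.9% = +27.1%.

+27.1%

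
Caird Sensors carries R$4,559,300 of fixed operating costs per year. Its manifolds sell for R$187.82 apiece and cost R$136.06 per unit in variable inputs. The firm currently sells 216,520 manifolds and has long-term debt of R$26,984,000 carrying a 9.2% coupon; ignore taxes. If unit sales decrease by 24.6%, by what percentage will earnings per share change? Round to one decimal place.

-66.2%

Total contribution margin = 216,520 × R$51.76 = R$11,207,075.20.
Subtracting fixed costs: EBIT = R$11,207,075.20 − R$4,559,300 = R$6,647,775.20.
Interest = R$2,482,528.00, so EBIT − I = R$4,165,247.20.
Degree of combined leverage = contribution ÷ (EBIT − I) = R$11,207,075.20 ÷ R$4,165,247.20 = 2.6906.
EPS therefore changes by 2.6906 × (-24.6%) = -66.2%.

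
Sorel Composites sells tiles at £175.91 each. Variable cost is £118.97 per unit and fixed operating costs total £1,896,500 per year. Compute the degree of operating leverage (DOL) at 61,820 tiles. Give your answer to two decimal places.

Contribution at this volume is 61,820 × £56.94 = £3,520,030.80.
EBIT = £3,520,030.80 − £1,896,500 = £1,623,530.80.
Degree of operating leverage = £3,520,030.80 / £1,623,530.80 = 2.1681.

2.17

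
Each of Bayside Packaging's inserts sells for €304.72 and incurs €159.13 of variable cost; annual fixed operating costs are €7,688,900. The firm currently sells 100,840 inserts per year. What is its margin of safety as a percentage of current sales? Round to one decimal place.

47.6%

Unit CM = price − variable cost = €304.72 − €159.13 = €145.59. Break-even units = €7,688,900 ÷ €145.59 = 52,812.01; break-even revenue = 52,812.01 × €304.72 = €16,092,874.57.
Actual sales revenue = 100,840 × €304.72 = €30,727,964.80.
Margin of safety = (€30,727,964.80 − €16,092,874.57) ÷ €30,727,964.80 = 47.6%.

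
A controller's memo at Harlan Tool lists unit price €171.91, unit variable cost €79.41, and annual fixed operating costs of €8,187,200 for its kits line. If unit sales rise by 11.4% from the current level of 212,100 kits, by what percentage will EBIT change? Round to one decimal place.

+19.6%

Total contribution margin = 212,100 × €92.50 = €19,619,250.00.
EBIT = €19,619,250.00 − €8,187,200 = €11,432,050.00.
So DOL = total CM / EBIT = €19,619,250.00 / €11,432,050.00 = 1.7162.
So EBIT moves 1.7162 × (+11.4%) = +19.6%.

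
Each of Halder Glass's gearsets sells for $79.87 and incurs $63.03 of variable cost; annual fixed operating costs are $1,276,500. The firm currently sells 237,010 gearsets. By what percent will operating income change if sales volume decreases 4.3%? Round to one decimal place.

Contribution at this volume is 237,010 × $16.84 = $3,991,248.40.
EBIT = $3,991,248.40 − $1,276,500 = $2,714,748.40.
So DOL = total CM / EBIT = $3,991,248.40 / $2,714,748.40 = 1.4702.
So EBIT moves 1.4702 × (-4.3%) = -6.3%.

-6.3%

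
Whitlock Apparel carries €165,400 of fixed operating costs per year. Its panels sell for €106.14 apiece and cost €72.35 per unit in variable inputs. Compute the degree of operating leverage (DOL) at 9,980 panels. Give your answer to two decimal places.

Contribution at this volume is 9,980 × €33.79 = €337,224.20.
Subtracting fixed costs: EBIT = €337,224.20 − €165,400 = €171,824.20.
DOL = contribution ÷ EBIT = €337,224.20 ÷ €171,824.20 = 1.9626.

1.96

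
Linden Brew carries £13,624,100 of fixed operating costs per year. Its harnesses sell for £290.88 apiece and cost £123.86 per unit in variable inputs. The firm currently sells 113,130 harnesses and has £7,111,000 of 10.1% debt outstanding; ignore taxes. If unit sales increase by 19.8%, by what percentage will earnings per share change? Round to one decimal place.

+82.2%

Contribution at this volume is 113,130 × £167.02 = £18,894,972.60.
Operating income = contribution − fixed costs = £18,894,972.60 − £13,624,100 = £5,270,872.60.
After interest of £718,211.00, pre-tax earnings = £4,552,661.60.
DCL = total CM / (EBIT − I) = £18,894,972.60 / £4,552,661.60 = 4.1503.
%ΔEPS = DCL × %ΔSales = 4.1503 × +19.8% = +82.2%.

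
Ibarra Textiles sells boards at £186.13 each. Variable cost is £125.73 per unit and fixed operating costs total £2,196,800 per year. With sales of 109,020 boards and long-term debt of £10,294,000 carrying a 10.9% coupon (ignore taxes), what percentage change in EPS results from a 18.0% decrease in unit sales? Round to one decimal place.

-36.3%

Contribution at this volume is 109,020 × £60.40 = £6,584,808.00.
Subtracting fixed costs: EBIT = £6,584,808.00 − £2,196,800 = £4,388,008.00.
After interest of £1,122,046.00, pre-tax earnings = £3,265,962.00.
DCL = total CM / (EBIT − I) = £6,584,808.00 / £3,265,962.00 = 2.0162.
EPS therefore changes by 2.0162 × (-18.0%) = -36.3%.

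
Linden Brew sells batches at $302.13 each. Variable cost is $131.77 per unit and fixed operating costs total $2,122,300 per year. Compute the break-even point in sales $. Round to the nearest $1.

CM per unit = $302.13 − $131.77 = $170.36; CM ratio = $170.36 / $302.13 = 0.5639.
Break-even sales = FC ÷ CM ratio = $2,122,300 × $302.13 / $170.36 = $3,763,856.

$3,763,856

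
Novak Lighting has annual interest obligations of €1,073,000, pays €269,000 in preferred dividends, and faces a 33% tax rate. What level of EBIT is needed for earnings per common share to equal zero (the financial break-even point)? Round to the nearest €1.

Preferred dividends are paid after tax, so their pre-tax equivalent is €269,000 ÷ (1 − 0.33) = €401,492.54.
Financial break-even EBIT = interest + D_p ÷ (1 − t) = €1,073,000 + €401,492.54 = €1,474,492.54.

€1,474,493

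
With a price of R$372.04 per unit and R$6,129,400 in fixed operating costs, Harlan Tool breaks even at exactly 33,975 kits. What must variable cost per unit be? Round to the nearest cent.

R$191.63

At break-even, FC = Q × (P − VC), so P − VC = R$6,129,400 ÷ 33,975 = R$180.4091.
Hence VC = price − CM = R$372.04 − R$180.4091 = R$191.63.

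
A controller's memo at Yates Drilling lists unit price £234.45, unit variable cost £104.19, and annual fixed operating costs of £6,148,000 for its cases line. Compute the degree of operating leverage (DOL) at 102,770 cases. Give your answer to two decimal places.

Contribution at this volume is 102,770 × £130.26 = £13,386,820.20.
Subtracting fixed costs: EBIT = £13,386,820.20 − £6,148,000 = £7,238,820.20.
DOL = contribution ÷ EBIT = £13,386,820.20 ÷ £7,238,820.20 = 1.8493.

1.85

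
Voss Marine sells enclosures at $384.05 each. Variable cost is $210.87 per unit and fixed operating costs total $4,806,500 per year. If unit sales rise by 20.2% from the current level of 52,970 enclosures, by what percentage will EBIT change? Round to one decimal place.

+42.4%

Contribution at this volume is 52,970 × $173.18 = $9,173,344.60.
Subtracting fixed costs: EBIT = $9,173,344.60 − $4,806,500 = $4,366,844.60.
So DOL = total CM / EBIT = $9,173,344.60 / $4,366,844.60 = 2.1007.
So EBIT moves 2.1007 × (+20.2%) = +42.4%.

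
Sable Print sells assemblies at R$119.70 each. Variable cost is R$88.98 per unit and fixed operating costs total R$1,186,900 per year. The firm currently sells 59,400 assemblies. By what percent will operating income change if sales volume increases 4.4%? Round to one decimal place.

Total contribution margin = 59,400 × R$30.72 = R$1,824,768.00.
EBIT = R$1,824,768.00 − R$1,186,900 = R$637,868.00.
DOL = contribution ÷ EBIT = R$1,824,768.00 ÷ R$637,868.00 = 2.8607.
%ΔEBIT = DOL × %ΔSales = 2.8607 × +4.4% = +12.6%.

+12.6%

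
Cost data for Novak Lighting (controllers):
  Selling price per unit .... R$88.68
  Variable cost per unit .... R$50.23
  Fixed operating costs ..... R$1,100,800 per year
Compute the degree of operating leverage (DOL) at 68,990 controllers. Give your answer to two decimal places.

1.71

At 68,990 units, contribution = 68,990 × R$38.45 = R$2,652,665.50.
Subtracting fixed costs: EBIT = R$2,652,665.50 − R$1,100,800 = R$1,551,865.50.
DOL = contribution ÷ EBIT = R$2,652,665.50 ÷ R$1,551,865.50 = 1.7093.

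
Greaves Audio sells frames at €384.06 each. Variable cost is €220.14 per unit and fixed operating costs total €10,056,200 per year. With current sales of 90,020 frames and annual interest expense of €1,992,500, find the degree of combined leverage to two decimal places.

Contribution at this volume is 90,020 × €163.92 = €14,756,078.40.
Operating income = contribution − fixed costs = €14,756,078.40 − €10,056,200 = €4,699,878.40. Interest = €1,992,500.00.
DOL = €14,756,078.40 ÷ €4,699,878.40 = 3.1397; DFL = €4,699,878.40 ÷ €2,707,378.40 = 1.7360.
Combined leverage = 3.1397 × 1.7360 = 5.4505.

5.45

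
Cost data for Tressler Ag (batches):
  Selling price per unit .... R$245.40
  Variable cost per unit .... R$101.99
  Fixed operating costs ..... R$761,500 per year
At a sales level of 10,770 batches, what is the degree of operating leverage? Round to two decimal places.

Total contribution margin = 10,770 × R$143.41 = R$1,544,525.70.
Subtracting fixed costs: EBIT = R$1,544,525.70 − R$761,500 = R$783,025.70.
So DOL = total CM / EBIT = R$1,544,525.70 / R$783,025.70 = 1.9725.

1.97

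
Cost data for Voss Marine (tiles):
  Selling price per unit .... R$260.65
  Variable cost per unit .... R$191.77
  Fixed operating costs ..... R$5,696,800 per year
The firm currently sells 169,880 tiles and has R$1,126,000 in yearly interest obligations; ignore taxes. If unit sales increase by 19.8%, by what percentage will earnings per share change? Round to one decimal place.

Total contribution margin = 169,880 × R$68.88 = R$11,701,334.40.
Subtracting fixed costs: EBIT = R$11,701,334.40 − R$5,696,800 = R$6,004,534.40.
After interest of R$1,126,000.00, pre-tax earnings = R$4,878,534.40.
DCL = total CM / (EBIT − I) = R$11,701,334.40 / R$4,878,534.40 = 2.3985.
%ΔEPS = DCL × %ΔSales = 2.3985 × +19.8% = +47.5%.

+47.5%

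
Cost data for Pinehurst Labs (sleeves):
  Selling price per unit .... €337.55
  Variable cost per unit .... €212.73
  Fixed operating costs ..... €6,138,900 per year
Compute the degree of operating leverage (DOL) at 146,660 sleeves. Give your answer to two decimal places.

1.50

At 146,660 units, contribution = 146,660 × €124.82 = €18,306,101.20.
Subtracting fixed costs: EBIT = €18,306,101.20 − €6,138,900 = €12,167,201.20.
DOL = contribution ÷ EBIT = €18,306,101.20 ÷ €12,167,201.20 = 1.5045.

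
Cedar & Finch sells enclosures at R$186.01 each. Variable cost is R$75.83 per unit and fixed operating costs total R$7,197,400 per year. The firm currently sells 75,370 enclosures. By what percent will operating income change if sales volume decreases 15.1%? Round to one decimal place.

-113.3%

Total contribution margin = 75,370 × R$110.18 = R$8,304,266.60.
Operating income = contribution − fixed costs = R$8,304,266.60 − R$7,197,400 = R$1,106,866.60.
So DOL = total CM / EBIT = R$8,304,266.60 / R$1,106,866.60 = 7.5025.
Operating income changes by 7.5025 × -15.1% = -113.3%.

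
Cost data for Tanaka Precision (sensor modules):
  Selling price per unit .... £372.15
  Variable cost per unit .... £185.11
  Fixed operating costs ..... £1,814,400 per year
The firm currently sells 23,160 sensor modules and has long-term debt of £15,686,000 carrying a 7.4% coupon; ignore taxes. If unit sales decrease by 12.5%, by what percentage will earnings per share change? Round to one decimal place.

Total contribution margin = 23,160 × £187.04 = £4,331,846.40.
Operating income = contribution − fixed costs = £4,331,846.40 − £1,814,400 = £2,517,446.40.
After interest of £1,160,764.00, pre-tax earnings = £1,356,682.40.
Degree of combined leverage = contribution ÷ (EBIT − I) = £4,331,846.40 ÷ £1,356,682.40 = 3.1930.
EPS therefore changes by 3.1930 × (-12.5%) = -39.9%.

-39.9%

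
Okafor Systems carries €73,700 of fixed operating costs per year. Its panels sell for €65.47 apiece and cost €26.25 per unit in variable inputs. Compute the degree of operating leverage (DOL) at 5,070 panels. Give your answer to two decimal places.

1.59

Contribution at this volume is 5,070 × €39.22 = €198,845.40.
Subtracting fixed costs: EBIT = €198,845.40 − €73,700 = €125,145.40.
So DOL = total CM / EBIT = €198,845.40 / €125,145.40 = 1.5889.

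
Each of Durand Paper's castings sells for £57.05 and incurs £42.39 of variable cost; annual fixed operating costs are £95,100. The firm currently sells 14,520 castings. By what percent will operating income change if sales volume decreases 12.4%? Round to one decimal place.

-22.4%

At 14,520 units, contribution = 14,520 × £14.66 = £212,863.20.
Subtracting fixed costs: EBIT = £212,863.20 − £95,100 = £117,763.20.
DOL = contribution ÷ EBIT = £212,863.20 ÷ £117,763.20 = 1.8076.
%ΔEBIT = DOL × %ΔSales = 1.8076 × -12.4% = -22.4%.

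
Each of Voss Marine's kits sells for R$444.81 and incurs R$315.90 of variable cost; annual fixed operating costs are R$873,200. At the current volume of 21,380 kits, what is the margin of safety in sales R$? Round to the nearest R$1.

R$6,497,020

Each unit contributes R$444.81 − R$315.90 = R$128.91. Break-even units = R$873,200 ÷ R$128.91 = 6,773.72; break-even revenue = 6,773.72 × R$444.81 = R$3,013,017.55.
Actual sales revenue = 21,380 × R$444.81 = R$9,510,037.80.
Margin of safety = R$9,510,037.80 − R$3,013,017.55 = R$6,497,020.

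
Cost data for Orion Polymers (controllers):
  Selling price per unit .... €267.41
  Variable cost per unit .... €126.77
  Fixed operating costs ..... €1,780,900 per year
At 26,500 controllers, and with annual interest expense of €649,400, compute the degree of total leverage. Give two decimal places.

Total contribution margin = 26,500 × €140.64 = €3,726,960.00.
Operating income = contribution − fixed costs = €3,726,960.00 − €1,780,900 = €1,946,060.00. Interest = €649,400.00, so EBIT − I = €1,296,660.00.
Degree of total leverage = total CM / (EBIT − interest) = €3,726,960.00 / €1,296,660.00 = 2.8743.

2.87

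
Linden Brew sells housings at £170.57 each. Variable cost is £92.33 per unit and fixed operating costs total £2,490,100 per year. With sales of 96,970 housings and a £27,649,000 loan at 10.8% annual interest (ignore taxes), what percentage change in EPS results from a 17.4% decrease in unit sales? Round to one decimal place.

-62.5%

At 96,970 units, contribution = 96,970 × £78.24 = £7,586,932.80.
EBIT = £7,586,932.80 − £2,490,100 = £5,096,832.80.
After interest of £2,986,092.00, pre-tax earnings = £2,110,740.80.
Degree of combined leverage = contribution ÷ (EBIT − I) = £7,586,932.80 ÷ £2,110,740.80 = 3.5944.
EPS therefore changes by 3.5944 × (-17.4%) = -62.5%.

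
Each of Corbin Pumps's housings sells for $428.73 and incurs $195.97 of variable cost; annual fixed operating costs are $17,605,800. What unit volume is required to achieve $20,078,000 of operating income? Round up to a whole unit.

161,900 housings

Contribution margin per unit = $428.73 − $195.97 = $232.76.
Required volume = (fixed costs + target profit) ÷ CM = ($17,605,800 + $20,078,000) ÷ $232.76 = 161,899.81, so 161,900 housings.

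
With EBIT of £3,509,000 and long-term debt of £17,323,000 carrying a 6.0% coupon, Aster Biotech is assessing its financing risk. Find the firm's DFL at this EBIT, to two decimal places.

1.42

Annual interest charges come to £1,039,380.00.
DFL = EBIT ÷ (EBIT − I) = £3,509,000 ÷ (£3,509,000 − £1,039,380.00) = £3,509,000 ÷ £2,469,620.00 = 1.4209.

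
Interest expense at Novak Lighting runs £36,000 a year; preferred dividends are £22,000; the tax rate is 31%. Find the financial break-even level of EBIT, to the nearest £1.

£67,884

Preferred dividends are paid after tax, so their pre-tax equivalent is £22,000 ÷ (1 − 0.31) = £31,884.06.
Financial break-even EBIT = interest + D_p ÷ (1 − t) = £36,000 + £31,884.06 = £67,884.06.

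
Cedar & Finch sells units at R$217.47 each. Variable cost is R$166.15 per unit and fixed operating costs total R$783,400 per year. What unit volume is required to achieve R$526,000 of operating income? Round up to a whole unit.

Unit CM = price − variable cost = R$217.47 − R$166.15 = R$51.32.
Required volume = (fixed costs + target profit) ÷ CM = (R$783,400 + R$526,000) ÷ R$51.32 = 25,514.42, so 25,515 units.

25,515 units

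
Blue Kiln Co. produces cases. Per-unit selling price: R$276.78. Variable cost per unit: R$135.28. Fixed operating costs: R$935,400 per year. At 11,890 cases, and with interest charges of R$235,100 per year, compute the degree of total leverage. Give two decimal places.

3.29

Contribution at this volume is 11,890 × R$141.50 = R$1,682,435.00.
EBIT = R$1,682,435.00 − R$935,400 = R$747,035.00. Interest = R$235,100.00, so EBIT − I = R$511,935.00.
DCL = contribution ÷ (EBIT − I) = R$1,682,435.00 ÷ R$511,935.00 = 3.2864.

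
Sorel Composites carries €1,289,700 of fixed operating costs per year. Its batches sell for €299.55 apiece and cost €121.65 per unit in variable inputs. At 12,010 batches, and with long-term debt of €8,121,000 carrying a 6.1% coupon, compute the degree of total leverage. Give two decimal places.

Total contribution margin = 12,010 × €177.90 = €2,136,579.00.
EBIT = €2,136,579.00 − €1,289,700 = €846,879.00. Interest = €495,381.00.
DOL = €2,136,579.00 ÷ €846,879.00 = 2.5229; DFL = €846,879.00 ÷ €351,498.00 = 2.4093.
Combined leverage = 2.5229 × 2.4093 = 6.0784.

6.08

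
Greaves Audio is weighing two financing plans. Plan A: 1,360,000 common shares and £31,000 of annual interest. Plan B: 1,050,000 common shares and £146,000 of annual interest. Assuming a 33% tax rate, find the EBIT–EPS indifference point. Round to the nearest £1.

£535,516

At indifference, (EBIT − 31,000)(1 − t)/1,360,000 = (EBIT − 146,000)(1 − t)/1,050,000.
The (1 − t) factor cancels: (EBIT − 31,000) × 1,050,000 = (EBIT − 146,000) × 1,360,000.
Solving, EBIT = (146,000·1,360,000 − 31,000·1,050,000) / (1,360,000 − 1,050,000) = 166,010,000,000 / 310,000 = 535,516.13.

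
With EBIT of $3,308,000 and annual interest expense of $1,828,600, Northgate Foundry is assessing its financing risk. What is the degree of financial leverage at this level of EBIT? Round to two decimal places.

Interest = $1,828,600.00.
DFL = EBIT ÷ (EBIT − I) = $3,308,000 ÷ ($3,308,000 − $1,828,600.00) = $3,308,000 ÷ $1,479,400.00 = 2.2360.

2.24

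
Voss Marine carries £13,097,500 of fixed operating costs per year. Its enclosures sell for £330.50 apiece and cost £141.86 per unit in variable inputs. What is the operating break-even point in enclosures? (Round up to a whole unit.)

69,432 enclosures

Each unit contributes £330.50 − £141.86 = £188.64.
Break-even volume = fixed costs ÷ CM per unit = £13,097,500 ÷ £188.64 = 69,431.19, so 69,432 enclosures.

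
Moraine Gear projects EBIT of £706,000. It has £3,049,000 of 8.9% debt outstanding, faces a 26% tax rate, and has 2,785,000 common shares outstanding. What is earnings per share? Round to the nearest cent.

Interest = £271,361.00, so EBT = £706,000 − £271,361.00 = £434,639.00.
Net income = £434,639.00 × (1 − 0.26) = £321,632.86.
EPS = £321,632.86 ÷ 2,785,000 = £0.12.

£0.12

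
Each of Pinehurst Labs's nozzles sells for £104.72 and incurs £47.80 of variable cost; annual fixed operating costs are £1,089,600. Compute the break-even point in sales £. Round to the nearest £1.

CM per unit = £104.72 − £47.80 = £56.92; CM ratio = £56.92 / £104.72 = 0.5435.
Break-even revenue = fixed costs × price ÷ CM = £1,089,600 × £104.72 ÷ £56.92 = £2,004,619.

£2,004,619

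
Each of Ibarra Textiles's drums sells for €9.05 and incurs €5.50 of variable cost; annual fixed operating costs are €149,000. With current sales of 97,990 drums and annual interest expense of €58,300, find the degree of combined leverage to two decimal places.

Total contribution margin = 97,990 × €3.55 = €347,864.50.
Operating income = contribution − fixed costs = €347,864.50 − €149,000 = €198,864.50. Interest = €58,300.00, so EBIT − I = €140,564.50.
DCL = contribution ÷ (EBIT − I) = €347,864.50 ÷ €140,564.50 = 2.4748.

2.47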